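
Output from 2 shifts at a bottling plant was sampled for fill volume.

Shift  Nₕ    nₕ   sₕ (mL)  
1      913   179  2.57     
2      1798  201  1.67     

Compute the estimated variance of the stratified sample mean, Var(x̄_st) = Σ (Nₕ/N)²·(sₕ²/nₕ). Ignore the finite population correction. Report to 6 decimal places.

N = 2711; Wₕ = Nₕ/N.
shift 1: (913/2711)²·2.57²/179 = 0.004185003
shift 2: (1798/2711)²·1.67²/201 = 0.006103195
Sum = 0.010288197 → 0.010288.

0.010288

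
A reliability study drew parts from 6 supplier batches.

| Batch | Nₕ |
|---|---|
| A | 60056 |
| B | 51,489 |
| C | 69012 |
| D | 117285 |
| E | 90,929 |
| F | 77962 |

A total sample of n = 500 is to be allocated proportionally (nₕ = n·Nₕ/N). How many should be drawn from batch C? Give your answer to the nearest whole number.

74

Share of batch C = 69012/466733 = 0.14786.
Allocate 500 × 0.14786 = 73.931... → 74.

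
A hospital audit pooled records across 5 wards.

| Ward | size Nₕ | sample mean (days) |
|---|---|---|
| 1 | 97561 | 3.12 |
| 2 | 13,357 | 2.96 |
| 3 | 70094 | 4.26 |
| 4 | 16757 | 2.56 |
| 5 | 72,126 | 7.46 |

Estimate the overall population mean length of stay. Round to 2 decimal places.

4.53

N = 269895; weights Wₕ = Nₕ/N = (0.3615, 0.0495, 0.2597, 0.0621, 0.2672).
x̄_st = Σ Wₕ·x̄ₕ = 0.3615·3.12 + 0.0495·2.96 + 0.2597·4.26 + 0.0621·2.56 + 0.2672·7.46 ≈ 4.5332...
→ 4.53.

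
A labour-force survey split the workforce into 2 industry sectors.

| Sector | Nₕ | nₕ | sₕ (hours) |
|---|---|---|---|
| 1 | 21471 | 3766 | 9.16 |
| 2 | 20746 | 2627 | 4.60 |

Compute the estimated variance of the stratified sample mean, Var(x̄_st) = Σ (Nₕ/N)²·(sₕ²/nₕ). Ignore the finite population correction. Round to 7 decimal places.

0.0077080

N = 42217. Term for each stratum: Wₕ²sₕ²/nₕ.
Var(x̄_st) = 0.0057628914 + 0.0019451343 = 0.0077080258 → 0.0077080.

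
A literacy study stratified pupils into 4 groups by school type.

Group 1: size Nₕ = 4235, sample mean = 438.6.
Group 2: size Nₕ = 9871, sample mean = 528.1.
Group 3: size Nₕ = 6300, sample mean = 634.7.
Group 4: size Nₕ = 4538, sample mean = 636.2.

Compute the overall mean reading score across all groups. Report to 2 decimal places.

559.49

N = 24944; weights Wₕ = Nₕ/N = (0.1698, 0.3957, 0.2526, 0.1819).
x̄_st = Σ Wₕ·x̄ₕ = 0.1698·438.6 + 0.3957·528.1 + 0.2526·634.7 + 0.1819·636.2 ≈ 559.4945...
→ 559.49.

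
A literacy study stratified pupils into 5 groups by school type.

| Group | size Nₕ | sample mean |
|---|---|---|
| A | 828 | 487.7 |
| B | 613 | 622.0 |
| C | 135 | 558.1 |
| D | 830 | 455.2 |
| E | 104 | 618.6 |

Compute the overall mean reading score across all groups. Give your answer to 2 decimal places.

518.96

N = 2510; weights Wₕ = Nₕ/N = (0.3299, 0.2442, 0.0538, 0.3307, 0.0414).
x̄_st = Σ Wₕ·x̄ₕ = 0.3299·487.7 + 0.2442·622.0 + 0.0538·558.1 + 0.3307·455.2 + 0.0414·618.6 ≈ 518.9624...
→ 518.96.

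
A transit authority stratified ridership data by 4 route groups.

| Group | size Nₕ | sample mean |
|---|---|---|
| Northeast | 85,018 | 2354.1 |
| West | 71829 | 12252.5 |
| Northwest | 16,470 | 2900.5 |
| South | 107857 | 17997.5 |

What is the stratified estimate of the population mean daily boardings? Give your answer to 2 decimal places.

N = 281174; weights Wₕ = Nₕ/N = (0.3024, 0.2555, 0.0586, 0.3836).
x̄_st = Σ Wₕ·x̄ₕ = 0.3024·2354.1 + 0.2555·12252.5 + 0.0586·2900.5 + 0.3836·17997.5 ≈ 10915.4946...
→ 10915.49.

10915.49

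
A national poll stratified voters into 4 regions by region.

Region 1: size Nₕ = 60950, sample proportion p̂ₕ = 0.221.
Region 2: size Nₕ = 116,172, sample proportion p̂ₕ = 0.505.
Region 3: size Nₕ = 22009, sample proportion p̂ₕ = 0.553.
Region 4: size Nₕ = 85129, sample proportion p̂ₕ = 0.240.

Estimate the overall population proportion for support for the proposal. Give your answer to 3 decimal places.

N = 60950 + 116172 + 22009 + 85129 = 284260.
Overall proportion = Σ (Nₕ/N)·p̂ₕ.
Σ Nₕp̂ₕ = 13469.95 + 58666.86 + 12170.977 + 20430.96 = 104738.747.
104738.747 / 284260 = 0.36846... → 0.368.

0.368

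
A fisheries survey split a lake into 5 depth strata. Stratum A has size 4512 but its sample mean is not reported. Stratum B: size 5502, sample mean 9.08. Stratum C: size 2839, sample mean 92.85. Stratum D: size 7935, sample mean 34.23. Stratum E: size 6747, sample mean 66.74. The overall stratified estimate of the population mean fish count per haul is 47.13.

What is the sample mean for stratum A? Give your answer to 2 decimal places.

Σ Nₕx̄ₕ = N·μ, so 4512·x̄_A = 27535·47.13 − (5502·9.08 + 2839·92.85 + 7935·34.23 + 6747·66.74).
= 1297724.55 − 1035469.14 = 262255.41.
x̄_A = 262255.41 / 4512 = 58.1240... → 58.12.

58.12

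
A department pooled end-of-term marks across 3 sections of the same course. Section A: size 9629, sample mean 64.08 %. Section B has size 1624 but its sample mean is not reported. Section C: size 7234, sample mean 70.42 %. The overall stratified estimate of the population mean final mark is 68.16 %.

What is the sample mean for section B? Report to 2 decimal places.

82.28

N = 9629 + 1624 + 7234 = 18487.
Overall total = μ·N = 68.16·18487 = 1260073.92.
Subtract the known strata: 9629·64.08 + 7234·70.42 = 1126444.6.
Remaining total for section B: 1260073.92 − 1126444.6 = 133629.32.
Divide by its size: 133629.32 / 1624 = 82.2841... → 82.28.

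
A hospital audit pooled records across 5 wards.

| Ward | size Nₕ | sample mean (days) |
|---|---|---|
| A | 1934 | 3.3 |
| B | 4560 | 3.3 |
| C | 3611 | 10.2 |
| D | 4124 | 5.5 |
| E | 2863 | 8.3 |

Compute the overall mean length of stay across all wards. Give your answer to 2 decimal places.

6.13

N = 17092; weights Wₕ = Nₕ/N = (0.1132, 0.2668, 0.2113, 0.2413, 0.1675).
x̄_st = Σ Wₕ·x̄ₕ = 0.1132·3.3 + 0.2668·3.3 + 0.2113·10.2 + 0.2413·5.5 + 0.1675·8.3 ≈ 6.1261...
→ 6.13.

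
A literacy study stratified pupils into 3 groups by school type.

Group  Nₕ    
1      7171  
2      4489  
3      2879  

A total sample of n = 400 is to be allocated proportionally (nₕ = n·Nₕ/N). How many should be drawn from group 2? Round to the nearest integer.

Share of group 2 = 4489/14539 = 0.30876.
Allocate 400 × 0.30876 = 123.502... → 124.

124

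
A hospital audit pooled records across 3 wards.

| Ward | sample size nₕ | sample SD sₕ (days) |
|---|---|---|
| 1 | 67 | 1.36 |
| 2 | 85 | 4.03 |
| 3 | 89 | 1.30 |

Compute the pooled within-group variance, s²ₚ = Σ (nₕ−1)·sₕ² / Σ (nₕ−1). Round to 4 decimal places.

6.8699

1: (67−1)·1.36² = 66·1.8496 = 122.0736
2: (85−1)·4.03² = 84·16.2409 = 1364.2356
3: (89−1)·1.30² = 88·1.69 = 148.72
Numerator = 1635.0292; denominator = Σ(nₕ−1) = 238.
s²ₚ = 1635.0292/238 = 6.869871... → 6.8699.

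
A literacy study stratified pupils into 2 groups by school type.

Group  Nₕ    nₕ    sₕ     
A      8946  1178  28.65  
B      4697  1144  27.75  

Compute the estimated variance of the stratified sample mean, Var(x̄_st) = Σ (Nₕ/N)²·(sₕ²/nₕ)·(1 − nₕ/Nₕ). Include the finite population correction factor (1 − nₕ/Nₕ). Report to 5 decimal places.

N = 13643. Term for each stratum: Wₕ²sₕ²/nₕ·(1−nₕ/Nₕ).
Var(x̄_st) = 0.26014909 + 0.06035260 = 0.32050169 → 0.32050.

0.32050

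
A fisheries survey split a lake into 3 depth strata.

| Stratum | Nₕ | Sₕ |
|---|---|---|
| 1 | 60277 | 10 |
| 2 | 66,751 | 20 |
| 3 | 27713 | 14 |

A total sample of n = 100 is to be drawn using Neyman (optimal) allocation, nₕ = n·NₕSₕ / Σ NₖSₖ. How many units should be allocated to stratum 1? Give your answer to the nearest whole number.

Σ NₕSₕ = 60277·10 + 66751·20 + 27713·14 = 2325772.
Share for 1: 602770/2325772 = 0.25917.
n_1 = 100 × 0.25917 = 25.917... → 26.

26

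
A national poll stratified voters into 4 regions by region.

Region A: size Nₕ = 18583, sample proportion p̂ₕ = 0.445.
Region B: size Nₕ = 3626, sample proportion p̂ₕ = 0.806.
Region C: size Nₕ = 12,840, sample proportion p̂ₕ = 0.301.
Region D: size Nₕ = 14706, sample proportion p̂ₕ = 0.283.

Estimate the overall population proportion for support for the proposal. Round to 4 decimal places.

N = 18583 + 3626 + 12840 + 14706 = 49755.
Overall proportion = Σ (Nₕ/N)·p̂ₕ.
Σ Nₕp̂ₕ = 8269.435 + 2922.556 + 3864.84 + 4161.798 = 19218.629.
19218.629 / 49755 = 0.386265... → 0.3863.

0.3863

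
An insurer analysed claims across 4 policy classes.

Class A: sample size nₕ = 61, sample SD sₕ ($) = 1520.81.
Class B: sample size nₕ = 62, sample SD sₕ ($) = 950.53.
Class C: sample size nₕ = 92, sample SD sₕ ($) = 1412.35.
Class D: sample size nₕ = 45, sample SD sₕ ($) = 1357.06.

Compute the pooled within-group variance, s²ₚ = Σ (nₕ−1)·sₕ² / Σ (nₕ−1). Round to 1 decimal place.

A: (61−1)·1520.81² = 60·2312863.0561 = 138771783.366
B: (62−1)·950.53² = 61·903507.2809 = 55113944.1349
C: (92−1)·1412.35² = 91·1994732.5225 = 181520659.5475
D: (45−1)·1357.06² = 44·1841611.8436 = 81030921.1184
Numerator = 456437308.1668; denominator = Σ(nₕ−1) = 256.
s²ₚ = 456437308.1668/256 = 1782958.235... → 1782958.2.

1782958.2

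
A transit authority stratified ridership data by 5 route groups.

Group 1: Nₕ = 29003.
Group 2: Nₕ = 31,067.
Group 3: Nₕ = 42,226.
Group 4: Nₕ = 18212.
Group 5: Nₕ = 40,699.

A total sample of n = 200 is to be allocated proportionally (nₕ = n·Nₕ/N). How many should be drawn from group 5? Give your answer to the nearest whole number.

50

Share of group 5 = 40699/161207 = 0.25246.
Allocate 200 × 0.25246 = 50.493... → 50.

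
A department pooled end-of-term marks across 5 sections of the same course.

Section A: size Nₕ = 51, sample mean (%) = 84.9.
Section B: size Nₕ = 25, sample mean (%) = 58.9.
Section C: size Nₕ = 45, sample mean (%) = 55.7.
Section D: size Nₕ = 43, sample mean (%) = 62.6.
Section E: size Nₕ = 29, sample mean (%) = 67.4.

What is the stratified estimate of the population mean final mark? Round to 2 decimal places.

N = 193; weights Wₕ = Nₕ/N = (0.2642, 0.1295, 0.2332, 0.2228, 0.1503).
x̄_st = Σ Wₕ·x̄ₕ = 0.2642·84.9 + 0.1295·58.9 + 0.2332·55.7 + 0.2228·62.6 + 0.1503·67.4 ≈ 67.1259...
→ 67.13.

67.13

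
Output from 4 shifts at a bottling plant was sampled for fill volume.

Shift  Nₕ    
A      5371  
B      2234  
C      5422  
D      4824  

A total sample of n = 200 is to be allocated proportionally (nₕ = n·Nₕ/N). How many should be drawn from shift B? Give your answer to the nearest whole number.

25

N = 5371 + 2234 + 5422 + 4824 = 17851.
n_B = 200·2234/17851 = 25.029... → 25.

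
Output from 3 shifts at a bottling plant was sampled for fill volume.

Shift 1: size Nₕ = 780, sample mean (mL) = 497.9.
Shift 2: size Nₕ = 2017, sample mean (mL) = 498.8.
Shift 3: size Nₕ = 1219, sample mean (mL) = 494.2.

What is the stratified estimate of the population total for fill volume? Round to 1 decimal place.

Estimate total by summing Nₕ·x̄ₕ over strata.
780·497.9 + 2017·498.8 + 1219·494.2 = 388362 + 1006079.6 + 602429.8 = 1996871.4.

1996871.4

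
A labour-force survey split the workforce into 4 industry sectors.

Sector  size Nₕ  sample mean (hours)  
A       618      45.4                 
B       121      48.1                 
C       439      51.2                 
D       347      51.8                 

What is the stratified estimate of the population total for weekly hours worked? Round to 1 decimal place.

74328.7

A: 618·45.4 = 28057.2
B: 121·48.1 = 5820.1
C: 439·51.2 = 22476.8
D: 347·51.8 = 17974.6
τ̂ = Σ Nₕx̄ₕ = 74328.7.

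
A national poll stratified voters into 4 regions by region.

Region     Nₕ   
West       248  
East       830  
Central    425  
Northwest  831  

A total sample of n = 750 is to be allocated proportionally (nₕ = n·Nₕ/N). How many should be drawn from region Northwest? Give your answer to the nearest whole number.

267

Share of region Northwest = 831/2334 = 0.35604.
Allocate 750 × 0.35604 = 267.031... → 267.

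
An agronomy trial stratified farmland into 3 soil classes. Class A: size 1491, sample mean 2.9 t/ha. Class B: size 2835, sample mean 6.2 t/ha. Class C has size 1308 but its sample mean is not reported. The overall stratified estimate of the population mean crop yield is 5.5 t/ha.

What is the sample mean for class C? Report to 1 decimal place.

6.9

N = 1491 + 2835 + 1308 = 5634.
Overall total = μ·N = 5.5·5634 = 30987.
Subtract the known strata: 1491·2.9 + 2835·6.2 = 21900.9.
Remaining total for class C: 30987 − 21900.9 = 9086.1.
Divide by its size: 9086.1 / 1308 = 6.947... → 6.9.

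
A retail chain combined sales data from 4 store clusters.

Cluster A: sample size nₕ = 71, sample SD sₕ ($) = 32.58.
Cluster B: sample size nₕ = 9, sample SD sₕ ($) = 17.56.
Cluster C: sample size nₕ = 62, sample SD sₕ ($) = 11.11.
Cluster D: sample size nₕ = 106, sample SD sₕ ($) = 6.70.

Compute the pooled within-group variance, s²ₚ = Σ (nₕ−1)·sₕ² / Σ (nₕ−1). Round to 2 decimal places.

364.80

Degrees of freedom: 70 + 8 + 61 + 105 = 244.
Σ(nₕ−1)sₕ² = 70·1061.4564 + 8·308.3536 + 61·123.4321 + 105·44.89 = 89011.5849.
s²ₚ = 89011.5849 / 244 = 364.8016... → 364.80.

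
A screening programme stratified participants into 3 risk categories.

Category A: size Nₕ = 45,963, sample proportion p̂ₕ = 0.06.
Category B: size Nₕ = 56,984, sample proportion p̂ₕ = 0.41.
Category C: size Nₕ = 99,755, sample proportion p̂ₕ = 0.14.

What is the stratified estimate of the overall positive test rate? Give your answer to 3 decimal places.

Wₕ = Nₕ/N with N = 202702: 0.2268, 0.2811, 0.4921.
p̂_st = 0.2268·0.06 + 0.2811·0.41 + 0.4921·0.14 ≈ 0.19776... → 0.198.

0.198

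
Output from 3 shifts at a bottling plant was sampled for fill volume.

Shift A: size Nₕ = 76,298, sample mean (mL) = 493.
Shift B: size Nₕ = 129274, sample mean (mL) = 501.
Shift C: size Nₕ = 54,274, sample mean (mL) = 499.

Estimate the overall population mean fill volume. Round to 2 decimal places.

x̄_st = (Σ Nₕx̄ₕ) / (Σ Nₕ) = (76298·493 + 129274·501 + 54274·499) / 259846
= 129463914 / 259846 = 498.2332... → 498.23.

498.23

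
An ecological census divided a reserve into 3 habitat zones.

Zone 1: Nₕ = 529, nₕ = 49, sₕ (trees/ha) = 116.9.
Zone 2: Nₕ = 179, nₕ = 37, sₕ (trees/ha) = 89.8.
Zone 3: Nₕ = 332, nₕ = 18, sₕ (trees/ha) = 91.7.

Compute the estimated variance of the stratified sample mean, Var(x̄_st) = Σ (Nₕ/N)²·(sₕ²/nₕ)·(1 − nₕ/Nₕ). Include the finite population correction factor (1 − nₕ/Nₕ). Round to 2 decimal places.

115.62

N = 1040; Wₕ = Nₕ/N.
zone 1: (529/1040)²·116.9²/49·(1 − 49/529) = 65.47314
zone 2: (179/1040)²·89.8²/37·(1 − 37/179) = 5.12184
zone 3: (332/1040)²·91.7²/18·(1 − 18/332) = 45.02640
Sum = 115.62138 → 115.62.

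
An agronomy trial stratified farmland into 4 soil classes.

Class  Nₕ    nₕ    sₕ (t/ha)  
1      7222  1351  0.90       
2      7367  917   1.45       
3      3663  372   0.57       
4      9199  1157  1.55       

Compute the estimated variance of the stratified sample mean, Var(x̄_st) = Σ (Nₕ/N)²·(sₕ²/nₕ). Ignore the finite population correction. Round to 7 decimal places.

N = 27451; Wₕ = Nₕ/N.
class 1: (7222/27451)²·0.90²/1351 = 0.0000414981
class 2: (7367/27451)²·1.45²/917 = 0.0001651322
class 3: (3663/27451)²·0.57²/372 = 0.0000155512
class 4: (9199/27451)²·1.55²/1157 = 0.0002331820
Sum = 0.0004553634 → 0.0004554.

0.0004554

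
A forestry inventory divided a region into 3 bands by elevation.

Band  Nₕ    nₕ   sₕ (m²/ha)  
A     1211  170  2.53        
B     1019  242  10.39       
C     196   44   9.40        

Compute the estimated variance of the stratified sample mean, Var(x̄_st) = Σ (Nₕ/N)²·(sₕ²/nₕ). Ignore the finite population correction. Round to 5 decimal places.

0.10119

N = 2426. Term for each stratum: Wₕ²sₕ²/nₕ.
Var(x̄_st) = 0.00938207 + 0.07870141 + 0.01310791 = 0.10119140 → 0.10119.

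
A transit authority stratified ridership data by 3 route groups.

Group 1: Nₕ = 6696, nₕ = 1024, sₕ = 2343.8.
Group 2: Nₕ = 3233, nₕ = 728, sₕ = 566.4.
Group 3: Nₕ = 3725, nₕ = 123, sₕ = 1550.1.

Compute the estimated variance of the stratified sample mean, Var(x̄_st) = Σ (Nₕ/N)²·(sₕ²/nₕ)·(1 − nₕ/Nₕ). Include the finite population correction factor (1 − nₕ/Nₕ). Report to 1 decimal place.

2518.0

N = 13654. Term for each stratum: Wₕ²sₕ²/nₕ·(1−nₕ/Nₕ).
Var(x̄_st) = 1092.8813 + 19.1429 + 1405.9326 = 2517.9569 → 2518.0.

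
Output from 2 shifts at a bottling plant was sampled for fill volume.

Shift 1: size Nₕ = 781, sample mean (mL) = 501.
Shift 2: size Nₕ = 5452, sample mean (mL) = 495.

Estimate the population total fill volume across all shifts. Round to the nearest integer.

3090021

1: 781·501 = 391281
2: 5452·495 = 2698740
τ̂ = Σ Nₕx̄ₕ = 3090021.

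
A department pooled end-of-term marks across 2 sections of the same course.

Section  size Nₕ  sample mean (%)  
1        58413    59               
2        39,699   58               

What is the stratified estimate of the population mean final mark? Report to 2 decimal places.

58.60

x̄_st = (Σ Nₕx̄ₕ) / (Σ Nₕ) = (58413·59 + 39699·58) / 98112
= 5748909 / 98112 = 58.5954... → 58.60.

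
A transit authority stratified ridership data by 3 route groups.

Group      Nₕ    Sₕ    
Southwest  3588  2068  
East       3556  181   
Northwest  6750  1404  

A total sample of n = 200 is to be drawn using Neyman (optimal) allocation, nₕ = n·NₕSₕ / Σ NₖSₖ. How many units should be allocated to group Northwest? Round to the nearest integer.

Σ NₕSₕ = 3588·2068 + 3556·181 + 6750·1404 = 17540620.
Share for Northwest: 9477000/17540620 = 0.54029.
n_Northwest = 200 × 0.54029 = 108.058... → 108.

108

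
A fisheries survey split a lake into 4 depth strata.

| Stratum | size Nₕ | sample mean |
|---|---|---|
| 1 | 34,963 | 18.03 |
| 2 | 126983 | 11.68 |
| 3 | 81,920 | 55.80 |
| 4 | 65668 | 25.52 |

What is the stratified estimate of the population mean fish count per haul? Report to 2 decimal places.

x̄_st = (Σ Nₕx̄ₕ) / (Σ Nₕ) = (34963·18.03 + 126983·11.68 + 81920·55.80 + 65668·25.52) / 309534
= 8360527.69 / 309534 = 27.0100... → 27.01.

27.01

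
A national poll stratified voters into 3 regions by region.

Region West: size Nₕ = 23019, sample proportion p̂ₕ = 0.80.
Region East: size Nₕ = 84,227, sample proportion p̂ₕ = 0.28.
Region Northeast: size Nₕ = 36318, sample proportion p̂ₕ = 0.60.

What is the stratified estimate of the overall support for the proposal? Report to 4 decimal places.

Wₕ = Nₕ/N with N = 143564: 0.1603, 0.5867, 0.2530.
p̂_st = 0.1603·0.80 + 0.5867·0.28 + 0.2530·0.60 ≈ 0.444328... → 0.4443.

0.4443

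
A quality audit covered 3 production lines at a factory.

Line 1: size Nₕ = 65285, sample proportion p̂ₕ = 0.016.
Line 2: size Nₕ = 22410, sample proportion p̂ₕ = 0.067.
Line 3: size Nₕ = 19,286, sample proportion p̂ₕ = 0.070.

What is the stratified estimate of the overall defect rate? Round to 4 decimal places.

0.0364

Wₕ = Nₕ/N with N = 106981: 0.6102, 0.2095, 0.1803.
p̂_st = 0.6102·0.016 + 0.2095·0.067 + 0.1803·0.070 ≈ 0.036418... → 0.0364.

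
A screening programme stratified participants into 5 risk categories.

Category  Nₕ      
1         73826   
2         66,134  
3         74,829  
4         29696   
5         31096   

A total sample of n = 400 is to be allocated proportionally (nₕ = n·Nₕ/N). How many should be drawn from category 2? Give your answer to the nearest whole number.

96

N = 73826 + 66134 + 74829 + 29696 + 31096 = 275581.
n_2 = 400·66134/275581 = 95.992... → 96.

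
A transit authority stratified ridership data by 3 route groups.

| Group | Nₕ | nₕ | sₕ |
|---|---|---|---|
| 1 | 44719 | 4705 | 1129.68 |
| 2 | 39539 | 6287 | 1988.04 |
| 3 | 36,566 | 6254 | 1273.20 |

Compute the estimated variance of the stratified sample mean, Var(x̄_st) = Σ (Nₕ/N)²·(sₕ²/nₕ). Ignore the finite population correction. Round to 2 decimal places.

128.22

N = 120824. Term for each stratum: Wₕ²sₕ²/nₕ.
Var(x̄_st) = 37.15600 + 67.32118 + 23.74017 = 128.21736 → 128.22.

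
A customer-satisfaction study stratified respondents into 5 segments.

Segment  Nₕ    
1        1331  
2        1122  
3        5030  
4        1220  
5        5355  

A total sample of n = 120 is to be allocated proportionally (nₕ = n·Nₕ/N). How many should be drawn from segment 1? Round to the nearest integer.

11

N = 1331 + 1122 + 5030 + 1220 + 5355 = 14058.
n_1 = 120·1331/14058 = 11.362... → 11.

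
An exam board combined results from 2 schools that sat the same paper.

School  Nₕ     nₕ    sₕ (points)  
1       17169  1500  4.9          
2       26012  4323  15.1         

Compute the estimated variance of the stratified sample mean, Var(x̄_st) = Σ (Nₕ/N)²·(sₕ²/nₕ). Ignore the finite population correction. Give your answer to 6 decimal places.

N = 43181. Term for each stratum: Wₕ²sₕ²/nₕ.
Var(x̄_st) = 0.002530495 + 0.019139508 = 0.021670003 → 0.021670.

0.021670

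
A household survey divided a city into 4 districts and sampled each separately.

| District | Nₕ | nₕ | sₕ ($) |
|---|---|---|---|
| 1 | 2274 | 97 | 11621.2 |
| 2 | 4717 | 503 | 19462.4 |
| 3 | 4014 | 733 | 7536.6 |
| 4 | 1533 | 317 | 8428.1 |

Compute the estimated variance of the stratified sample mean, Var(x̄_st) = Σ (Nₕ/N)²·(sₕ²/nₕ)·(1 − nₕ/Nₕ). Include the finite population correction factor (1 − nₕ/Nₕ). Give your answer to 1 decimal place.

148214.5

N = 12538. Term for each stratum: Wₕ²sₕ²/nₕ·(1−nₕ/Nₕ).
Var(x̄_st) = 43845.2524 + 95220.1102 + 6491.9329 + 2657.1697 = 148214.4653 → 148214.5.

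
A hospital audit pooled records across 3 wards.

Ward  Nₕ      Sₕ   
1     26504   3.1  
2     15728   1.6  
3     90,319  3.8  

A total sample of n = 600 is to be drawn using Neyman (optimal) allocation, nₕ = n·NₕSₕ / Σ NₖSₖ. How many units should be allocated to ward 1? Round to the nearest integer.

1: NₕSₕ = 26504·3.1 = 82162.4
2: NₕSₕ = 15728·1.6 = 25164.8
3: NₕSₕ = 90319·3.8 = 343212.2
Σ NₕSₕ = 450539.4.
n_1 = 600·82162.4/450539.4 = 109.419... → 109.

109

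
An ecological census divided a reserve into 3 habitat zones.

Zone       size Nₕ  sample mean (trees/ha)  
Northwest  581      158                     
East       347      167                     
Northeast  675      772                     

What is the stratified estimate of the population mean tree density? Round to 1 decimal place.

418.5

N = 1603; weights Wₕ = Nₕ/N = (0.3624, 0.2165, 0.4211).
x̄_st = Σ Wₕ·x̄ₕ = 0.3624·158 + 0.2165·167 + 0.4211·772 ≈ 418.495...
→ 418.5.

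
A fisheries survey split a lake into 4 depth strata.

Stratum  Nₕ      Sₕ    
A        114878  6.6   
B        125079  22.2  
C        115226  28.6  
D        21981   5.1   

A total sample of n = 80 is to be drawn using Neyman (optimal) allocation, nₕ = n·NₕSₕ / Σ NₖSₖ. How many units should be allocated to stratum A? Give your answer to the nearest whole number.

A: NₕSₕ = 114878·6.6 = 758194.8
B: NₕSₕ = 125079·22.2 = 2776753.8
C: NₕSₕ = 115226·28.6 = 3295463.6
D: NₕSₕ = 21981·5.1 = 112103.1
Σ NₕSₕ = 6942515.3.
n_A = 80·758194.8/6942515.3 = 8.737... → 9.

9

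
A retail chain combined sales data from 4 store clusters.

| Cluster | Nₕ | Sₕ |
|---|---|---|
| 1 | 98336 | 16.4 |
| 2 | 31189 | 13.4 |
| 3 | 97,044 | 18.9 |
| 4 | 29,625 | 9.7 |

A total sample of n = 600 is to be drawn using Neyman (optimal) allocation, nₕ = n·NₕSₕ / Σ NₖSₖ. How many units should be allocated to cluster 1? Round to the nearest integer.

233

1: NₕSₕ = 98336·16.4 = 1612710.4
2: NₕSₕ = 31189·13.4 = 417932.6
3: NₕSₕ = 97044·18.9 = 1834131.6
4: NₕSₕ = 29625·9.7 = 287362.5
Σ NₕSₕ = 4152137.1.
n_1 = 600·1612710.4/4152137.1 = 233.043... → 233.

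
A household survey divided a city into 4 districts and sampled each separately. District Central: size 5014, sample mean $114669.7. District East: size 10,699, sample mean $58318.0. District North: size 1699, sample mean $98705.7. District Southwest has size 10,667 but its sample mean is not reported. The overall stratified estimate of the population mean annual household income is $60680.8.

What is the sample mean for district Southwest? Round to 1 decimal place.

N = 5014 + 10699 + 1699 + 10667 = 28079.
Overall total = μ·N = 60680.8·28079 = 1703856183.2.
Subtract the known strata: 5014·114669.7 + 10699·58318.0 + 1699·98705.7 = 1366599142.1.
Remaining total for district Southwest: 1703856183.2 − 1366599142.1 = 337257041.1.
Divide by its size: 337257041.1 / 10667 = 31616.860... → 31616.9.

31616.9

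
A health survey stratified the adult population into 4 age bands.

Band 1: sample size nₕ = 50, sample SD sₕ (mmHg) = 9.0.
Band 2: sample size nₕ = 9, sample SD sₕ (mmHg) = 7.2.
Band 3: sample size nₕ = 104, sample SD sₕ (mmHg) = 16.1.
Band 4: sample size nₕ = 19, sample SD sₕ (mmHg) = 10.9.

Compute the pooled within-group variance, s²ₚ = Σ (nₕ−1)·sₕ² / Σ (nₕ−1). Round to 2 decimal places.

186.63

1: (50−1)·9.0² = 49·81 = 3969
2: (9−1)·7.2² = 8·51.84 = 414.72
3: (104−1)·16.1² = 103·259.21 = 26698.63
4: (19−1)·10.9² = 18·118.81 = 2138.58
Numerator = 33220.93; denominator = Σ(nₕ−1) = 178.
s²ₚ = 33220.93/178 = 186.6344... → 186.63.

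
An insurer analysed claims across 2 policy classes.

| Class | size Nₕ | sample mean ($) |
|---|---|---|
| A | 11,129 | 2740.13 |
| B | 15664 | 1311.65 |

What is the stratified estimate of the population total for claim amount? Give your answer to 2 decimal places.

51040592.37

A: 11129·2740.13 = 30494906.77
B: 15664·1311.65 = 20545685.6
τ̂ = Σ Nₕx̄ₕ = 51040592.37.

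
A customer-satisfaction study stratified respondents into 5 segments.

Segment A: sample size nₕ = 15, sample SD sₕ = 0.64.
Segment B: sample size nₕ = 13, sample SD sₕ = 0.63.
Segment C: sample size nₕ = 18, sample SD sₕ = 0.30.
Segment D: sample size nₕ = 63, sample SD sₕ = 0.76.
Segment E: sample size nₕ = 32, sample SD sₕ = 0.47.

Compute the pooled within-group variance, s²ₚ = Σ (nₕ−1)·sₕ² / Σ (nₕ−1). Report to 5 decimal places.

0.40211

Degrees of freedom: 14 + 12 + 17 + 62 + 31 = 136.
Σ(nₕ−1)sₕ² = 14·0.4096 + 12·0.3969 + 17·0.09 + 62·0.5776 + 31·0.2209 = 54.6863.
s²ₚ = 54.6863 / 136 = 0.4021051... → 0.40211.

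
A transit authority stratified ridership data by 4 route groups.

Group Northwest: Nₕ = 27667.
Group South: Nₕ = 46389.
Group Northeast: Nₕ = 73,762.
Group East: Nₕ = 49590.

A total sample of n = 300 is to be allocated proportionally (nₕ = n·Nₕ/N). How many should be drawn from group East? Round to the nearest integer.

N = 27667 + 46389 + 73762 + 49590 = 197408.
n_East = 300·49590/197408 = 75.362... → 75.

75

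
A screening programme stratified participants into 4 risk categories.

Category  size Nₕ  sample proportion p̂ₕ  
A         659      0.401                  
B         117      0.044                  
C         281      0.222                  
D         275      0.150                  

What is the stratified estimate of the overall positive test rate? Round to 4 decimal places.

N = 659 + 117 + 281 + 275 = 1332.
Overall proportion = Σ (Nₕ/N)·p̂ₕ.
Σ Nₕp̂ₕ = 264.259 + 5.148 + 62.382 + 41.25 = 373.039.
373.039 / 1332 = 0.280059... → 0.2801.

0.2801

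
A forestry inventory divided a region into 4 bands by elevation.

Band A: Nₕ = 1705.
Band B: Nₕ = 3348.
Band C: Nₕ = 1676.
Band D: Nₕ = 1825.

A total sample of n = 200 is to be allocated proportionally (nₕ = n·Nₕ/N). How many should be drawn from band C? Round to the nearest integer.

Share of band C = 1676/8554 = 0.19593.
Allocate 200 × 0.19593 = 39.186... → 39.

39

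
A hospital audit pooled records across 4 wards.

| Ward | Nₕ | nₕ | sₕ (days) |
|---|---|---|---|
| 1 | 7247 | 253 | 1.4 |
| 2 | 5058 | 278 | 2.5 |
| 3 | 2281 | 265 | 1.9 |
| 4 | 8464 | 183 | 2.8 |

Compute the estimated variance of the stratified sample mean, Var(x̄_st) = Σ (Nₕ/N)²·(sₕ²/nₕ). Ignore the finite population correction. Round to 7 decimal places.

0.0077584

N = 23050; Wₕ = Nₕ/N.
ward 1: (7247/23050)²·1.4²/253 = 0.0007657909
ward 2: (5058/23050)²·2.5²/278 = 0.0010825576
ward 3: (2281/23050)²·1.9²/265 = 0.0001334044
ward 4: (8464/23050)²·2.8²/183 = 0.0057766283
Sum = 0.0077583812 → 0.0077584.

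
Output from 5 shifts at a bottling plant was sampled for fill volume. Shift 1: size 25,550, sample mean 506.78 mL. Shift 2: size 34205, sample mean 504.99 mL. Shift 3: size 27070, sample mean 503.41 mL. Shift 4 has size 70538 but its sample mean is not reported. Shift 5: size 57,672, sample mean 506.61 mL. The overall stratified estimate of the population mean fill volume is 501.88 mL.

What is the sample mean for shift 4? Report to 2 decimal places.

494.14

Σ Nₕx̄ₕ = N·μ, so 70538·x̄_4 = 215035·501.88 − (25550·506.78 + 34205·504.99 + 27070·503.41 + 57672·506.61).
= 107921765.8 − 73065932.57 = 34855833.23.
x̄_4 = 34855833.23 / 70538 = 494.1426... → 494.14.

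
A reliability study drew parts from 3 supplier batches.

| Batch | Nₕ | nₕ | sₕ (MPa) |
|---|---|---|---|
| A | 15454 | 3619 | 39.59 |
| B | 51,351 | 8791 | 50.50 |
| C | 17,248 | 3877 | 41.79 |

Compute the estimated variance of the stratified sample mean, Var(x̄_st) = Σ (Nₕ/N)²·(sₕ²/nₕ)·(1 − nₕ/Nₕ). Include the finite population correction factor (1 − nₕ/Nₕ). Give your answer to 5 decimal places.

N = 84053; Wₕ = Nₕ/N.
batch A: (15454/84053)²·39.59²/3619·(1 − 3619/15454) = 0.01121205
batch B: (51351/84053)²·50.50²/8791·(1 − 8791/51351) = 0.08974052
batch C: (17248/84053)²·41.79²/3877·(1 − 3877/17248) = 0.01470433
Sum = 0.11565690 → 0.11566.

0.11566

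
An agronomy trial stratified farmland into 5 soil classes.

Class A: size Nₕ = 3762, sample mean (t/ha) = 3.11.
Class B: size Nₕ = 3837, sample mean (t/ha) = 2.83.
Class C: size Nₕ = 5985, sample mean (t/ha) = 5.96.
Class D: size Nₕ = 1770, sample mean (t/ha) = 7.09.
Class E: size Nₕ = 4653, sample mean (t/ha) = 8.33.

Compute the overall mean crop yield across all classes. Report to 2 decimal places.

N = 3762 + 3837 + 5985 + 1770 + 4653 = 20007.
The stratified mean weights each stratum mean by its population share Nₕ/N.
Σ Nₕx̄ₕ = 3762·3.11 + 3837·2.83 + 5985·5.96 + 1770·7.09 + 4653·8.33 = 11699.82 + 10858.71 + 35670.6 + 12549.3 + 38759.49 = 109537.92.
Divide by N: 109537.92 / 20007 = 5.4750... → 5.47.

5.47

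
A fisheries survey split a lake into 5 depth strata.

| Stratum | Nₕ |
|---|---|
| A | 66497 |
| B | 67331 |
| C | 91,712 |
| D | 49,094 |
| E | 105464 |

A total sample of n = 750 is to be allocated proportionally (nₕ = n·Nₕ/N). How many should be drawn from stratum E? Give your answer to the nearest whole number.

N = 66497 + 67331 + 91712 + 49094 + 105464 = 380098.
n_E = 750·105464/380098 = 208.099... → 208.

208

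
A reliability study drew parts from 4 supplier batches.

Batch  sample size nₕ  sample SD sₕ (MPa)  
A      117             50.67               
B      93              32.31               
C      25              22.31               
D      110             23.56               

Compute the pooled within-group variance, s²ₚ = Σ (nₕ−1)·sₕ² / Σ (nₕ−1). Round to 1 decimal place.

A: (117−1)·50.67² = 116·2567.4489 = 297824.0724
B: (93−1)·32.31² = 92·1043.9361 = 96042.1212
C: (25−1)·22.31² = 24·497.7361 = 11945.6664
D: (110−1)·23.56² = 109·555.0736 = 60503.0224
Numerator = 466314.8824; denominator = Σ(nₕ−1) = 341.
s²ₚ = 466314.8824/341 = 1367.492... → 1367.5.

1367.5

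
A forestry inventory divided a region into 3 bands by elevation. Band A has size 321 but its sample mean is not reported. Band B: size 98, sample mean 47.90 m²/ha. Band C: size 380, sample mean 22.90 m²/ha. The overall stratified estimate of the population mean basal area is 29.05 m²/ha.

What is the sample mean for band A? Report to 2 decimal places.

30.58

N = 321 + 98 + 380 = 799.
Overall total = μ·N = 29.05·799 = 23210.95.
Subtract the known strata: 98·47.90 + 380·22.90 = 13396.2.
Remaining total for band A: 23210.95 − 13396.2 = 9814.75.
Divide by its size: 9814.75 / 321 = 30.5755... → 30.58.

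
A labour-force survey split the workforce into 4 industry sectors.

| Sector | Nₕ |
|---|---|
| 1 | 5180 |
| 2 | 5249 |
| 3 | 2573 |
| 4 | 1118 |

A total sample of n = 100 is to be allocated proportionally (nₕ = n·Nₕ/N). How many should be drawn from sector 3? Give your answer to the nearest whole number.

18

N = 5180 + 5249 + 2573 + 1118 = 14120.
n_3 = 100·2573/14120 = 18.222... → 18.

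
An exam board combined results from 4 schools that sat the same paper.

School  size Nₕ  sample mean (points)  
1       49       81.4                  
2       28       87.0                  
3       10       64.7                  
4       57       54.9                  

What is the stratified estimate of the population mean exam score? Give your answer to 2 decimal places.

N = 144; weights Wₕ = Nₕ/N = (0.3403, 0.1944, 0.0694, 0.3958).
x̄_st = Σ Wₕ·x̄ₕ = 0.3403·81.4 + 0.1944·87.0 + 0.0694·64.7 + 0.3958·54.9 ≈ 70.8396...
→ 70.84.

70.84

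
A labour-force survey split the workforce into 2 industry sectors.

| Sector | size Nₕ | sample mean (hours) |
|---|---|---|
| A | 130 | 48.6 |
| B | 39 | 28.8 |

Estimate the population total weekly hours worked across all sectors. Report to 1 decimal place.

7441.2

Estimate total by summing Nₕ·x̄ₕ over strata.
130·48.6 + 39·28.8 = 6318 + 1123.2 = 7441.2.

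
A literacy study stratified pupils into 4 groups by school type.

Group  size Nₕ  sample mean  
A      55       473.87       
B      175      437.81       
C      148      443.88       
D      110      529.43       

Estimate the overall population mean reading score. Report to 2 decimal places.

464.37

N = 488; weights Wₕ = Nₕ/N = (0.1127, 0.3586, 0.3033, 0.2254).
x̄_st = Σ Wₕ·x̄ₕ = 0.1127·473.87 + 0.3586·437.81 + 0.3033·443.88 + 0.2254·529.43 ≈ 464.3671...
→ 464.37.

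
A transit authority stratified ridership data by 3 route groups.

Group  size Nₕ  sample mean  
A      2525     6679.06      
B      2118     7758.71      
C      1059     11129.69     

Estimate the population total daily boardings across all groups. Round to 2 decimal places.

45083915.99

Population total = Σ Nₕ·x̄ₕ (each stratum's size times its mean).
2525·6679.06 + 2118·7758.71 + 1059·11129.69 = 16864626.5 + 16432947.78 + 11786341.71 = 45083915.99.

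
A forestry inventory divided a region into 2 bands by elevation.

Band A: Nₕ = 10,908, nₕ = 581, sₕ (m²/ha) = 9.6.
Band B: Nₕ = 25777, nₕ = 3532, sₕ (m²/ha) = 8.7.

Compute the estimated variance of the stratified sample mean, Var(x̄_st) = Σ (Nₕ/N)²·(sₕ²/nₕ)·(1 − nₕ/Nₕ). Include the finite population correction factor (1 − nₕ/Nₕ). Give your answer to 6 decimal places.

0.022408

N = 36685; Wₕ = Nₕ/N.
band A: (10908/36685)²·9.6²/581·(1 − 581/10908) = 0.013277264
band B: (25777/36685)²·8.7²/3532·(1 − 3532/25777) = 0.009130731
Sum = 0.022407995 → 0.022408.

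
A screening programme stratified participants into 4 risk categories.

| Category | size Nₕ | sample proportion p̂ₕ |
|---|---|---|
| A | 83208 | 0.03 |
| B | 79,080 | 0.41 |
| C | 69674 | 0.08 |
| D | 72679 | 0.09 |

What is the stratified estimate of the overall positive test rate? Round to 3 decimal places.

0.154

N = 83208 + 79080 + 69674 + 72679 = 304641.
Overall proportion = Σ (Nₕ/N)·p̂ₕ.
Σ Nₕp̂ₕ = 2496.24 + 32422.8 + 5573.92 + 6541.11 = 47034.07.
47034.07 / 304641 = 0.15439... → 0.154.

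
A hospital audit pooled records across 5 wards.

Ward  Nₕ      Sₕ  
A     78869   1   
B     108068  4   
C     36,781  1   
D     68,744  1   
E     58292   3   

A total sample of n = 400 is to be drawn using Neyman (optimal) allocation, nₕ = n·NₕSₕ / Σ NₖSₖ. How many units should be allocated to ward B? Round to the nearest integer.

A: NₕSₕ = 78869·1 = 78869
B: NₕSₕ = 108068·4 = 432272
C: NₕSₕ = 36781·1 = 36781
D: NₕSₕ = 68744·1 = 68744
E: NₕSₕ = 58292·3 = 174876
Σ NₕSₕ = 791542.
n_B = 400·432272/791542 = 218.446... → 218.

218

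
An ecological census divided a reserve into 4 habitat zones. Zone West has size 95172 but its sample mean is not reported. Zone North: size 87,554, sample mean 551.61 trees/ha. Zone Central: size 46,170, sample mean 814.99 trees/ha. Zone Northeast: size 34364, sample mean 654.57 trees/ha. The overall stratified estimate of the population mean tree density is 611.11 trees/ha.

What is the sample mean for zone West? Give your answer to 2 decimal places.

551.25

N = 95172 + 87554 + 46170 + 34364 = 263260.
Overall total = μ·N = 611.11·263260 = 160880818.6.
Subtract the known strata: 87554·551.61 + 46170·814.99 + 34364·654.57 = 108417393.72.
Remaining total for zone West: 160880818.6 − 108417393.72 = 52463424.88.
Divide by its size: 52463424.88 / 95172 = 551.2485... → 551.25.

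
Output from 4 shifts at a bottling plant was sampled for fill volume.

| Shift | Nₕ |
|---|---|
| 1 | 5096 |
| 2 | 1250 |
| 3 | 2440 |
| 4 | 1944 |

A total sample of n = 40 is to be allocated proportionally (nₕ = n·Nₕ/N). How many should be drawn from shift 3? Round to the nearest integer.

N = 5096 + 1250 + 2440 + 1944 = 10730.
n_3 = 40·2440/10730 = 9.096... → 9.

9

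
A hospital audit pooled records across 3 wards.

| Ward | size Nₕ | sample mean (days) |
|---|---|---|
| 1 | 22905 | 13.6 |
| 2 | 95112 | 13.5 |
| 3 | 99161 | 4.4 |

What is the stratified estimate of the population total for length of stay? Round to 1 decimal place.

Estimate total by summing Nₕ·x̄ₕ over strata.
22905·13.6 + 95112·13.5 + 99161·4.4 = 311508 + 1284012 + 436308.4 = 2031828.4.

2031828.4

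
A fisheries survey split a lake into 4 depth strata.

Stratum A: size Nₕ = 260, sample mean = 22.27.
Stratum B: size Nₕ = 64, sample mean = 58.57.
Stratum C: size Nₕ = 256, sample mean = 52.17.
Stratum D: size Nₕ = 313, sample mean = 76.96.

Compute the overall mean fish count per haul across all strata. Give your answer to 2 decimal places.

x̄_st = (Σ Nₕx̄ₕ) / (Σ Nₕ) = (260·22.27 + 64·58.57 + 256·52.17 + 313·76.96) / 893
= 46982.68 / 893 = 52.6122... → 52.61.

52.61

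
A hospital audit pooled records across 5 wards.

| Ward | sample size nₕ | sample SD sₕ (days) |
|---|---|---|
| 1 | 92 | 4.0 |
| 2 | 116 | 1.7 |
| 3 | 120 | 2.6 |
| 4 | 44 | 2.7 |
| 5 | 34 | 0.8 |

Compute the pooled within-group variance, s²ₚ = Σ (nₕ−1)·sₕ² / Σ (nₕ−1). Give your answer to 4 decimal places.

7.3002

Degrees of freedom: 91 + 115 + 119 + 43 + 33 = 401.
Σ(nₕ−1)sₕ² = 91·16 + 115·2.89 + 119·6.76 + 43·7.29 + 33·0.64 = 2927.38.
s²ₚ = 2927.38 / 401 = 7.300200... → 7.3002.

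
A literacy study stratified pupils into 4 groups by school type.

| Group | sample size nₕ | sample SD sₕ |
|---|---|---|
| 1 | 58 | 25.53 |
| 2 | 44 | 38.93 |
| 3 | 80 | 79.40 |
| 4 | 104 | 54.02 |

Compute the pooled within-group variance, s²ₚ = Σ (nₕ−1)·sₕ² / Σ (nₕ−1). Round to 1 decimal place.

3194.8

Degrees of freedom: 57 + 43 + 79 + 103 = 282.
Σ(nₕ−1)sₕ² = 57·651.7809 + 43·1515.5449 + 79·6304.36 + 103·2918.1604 = 900934.9032.
s²ₚ = 900934.9032 / 282 = 3194.805... → 3194.8.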